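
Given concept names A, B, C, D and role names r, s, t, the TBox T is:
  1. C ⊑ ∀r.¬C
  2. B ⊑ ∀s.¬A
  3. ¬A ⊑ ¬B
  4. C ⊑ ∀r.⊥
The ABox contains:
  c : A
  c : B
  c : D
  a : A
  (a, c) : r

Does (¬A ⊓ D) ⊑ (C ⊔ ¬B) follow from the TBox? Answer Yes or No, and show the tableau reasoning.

Yes

1. (¬A ⊓ D) ⊑ (C ⊔ ¬B)  ⇔  ((¬A ⊓ D) ⊓ (¬C ⊓ B)) unsat w.r.t. T
   all branches close; clash {B, ¬B} at x₀
2. Hence (¬A ⊓ D) ⊑ (C ⊔ ¬B): entailed.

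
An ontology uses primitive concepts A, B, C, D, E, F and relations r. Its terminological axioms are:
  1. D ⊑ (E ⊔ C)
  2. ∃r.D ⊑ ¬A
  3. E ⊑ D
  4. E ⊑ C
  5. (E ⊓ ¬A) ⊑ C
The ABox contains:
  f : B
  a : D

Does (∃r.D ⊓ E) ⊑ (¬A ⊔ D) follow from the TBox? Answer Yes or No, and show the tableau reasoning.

1. (∃r.D ⊓ E) ⊑ (¬A ⊔ D)  ⇔  ((∃r.D ⊓ E) ⊓ (A ⊓ ¬D)) unsat w.r.t. T
   all branches close; clash {D, ¬D} at x₀
2. Hence (∃r.D ⊓ E) ⊑ (¬A ⊔ D): entailed.

Yes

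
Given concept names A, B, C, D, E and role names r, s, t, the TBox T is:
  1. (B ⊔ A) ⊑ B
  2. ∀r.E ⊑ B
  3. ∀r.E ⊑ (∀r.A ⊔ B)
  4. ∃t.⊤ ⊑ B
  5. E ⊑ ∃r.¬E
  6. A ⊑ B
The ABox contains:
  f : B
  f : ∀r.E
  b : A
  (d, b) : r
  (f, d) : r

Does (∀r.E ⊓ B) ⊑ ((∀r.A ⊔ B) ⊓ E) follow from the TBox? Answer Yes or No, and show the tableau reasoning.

No

1. (∀r.E ⊓ B) ⊑ ((∀r.A ⊔ B) ⊓ E)  ⇔  ((∀r.E ⊓ B) ⊓ ((∃r.¬A ⊓ ¬B) ⊔ ¬E)) unsat w.r.t. T
   apply at x₀: ∀r.E⊑(∀r.A ⊔ B)
   open: L(x₀) ⊇ {B, ¬E, ∀r.E}
2. Hence (∀r.E ⊓ B) ⊑ ((∀r.A ⊔ B) ⊓ E): not entailed.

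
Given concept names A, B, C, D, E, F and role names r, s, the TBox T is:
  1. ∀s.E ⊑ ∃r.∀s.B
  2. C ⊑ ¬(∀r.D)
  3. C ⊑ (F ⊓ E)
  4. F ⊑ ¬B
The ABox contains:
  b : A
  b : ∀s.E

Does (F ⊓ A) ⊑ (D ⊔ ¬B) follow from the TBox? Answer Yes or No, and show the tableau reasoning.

1. (F ⊓ A) ⊑ (D ⊔ ¬B)  ⇔  ((F ⊓ A) ⊓ (¬D ⊓ B)) unsat w.r.t. T
   all branches close; clash {B, ¬B} at x₀
2. Hence (F ⊓ A) ⊑ (D ⊔ ¬B): entailed.

Yes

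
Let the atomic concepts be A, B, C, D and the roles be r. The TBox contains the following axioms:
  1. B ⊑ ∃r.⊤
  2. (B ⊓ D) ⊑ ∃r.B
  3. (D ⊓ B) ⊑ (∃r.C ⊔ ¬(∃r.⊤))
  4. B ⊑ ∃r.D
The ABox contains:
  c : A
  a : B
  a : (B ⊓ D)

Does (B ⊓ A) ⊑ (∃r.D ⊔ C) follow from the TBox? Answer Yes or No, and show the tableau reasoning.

Yes

1. (B ⊓ A) ⊑ (∃r.D ⊔ C)  ⇔  ((B ⊓ A) ⊓ (∀r.¬D ⊓ ¬C)) unsat w.r.t. T
   all branches close; clash ⊥ at an ∃-successor
2. Hence (B ⊓ A) ⊑ (∃r.D ⊔ C): entailed.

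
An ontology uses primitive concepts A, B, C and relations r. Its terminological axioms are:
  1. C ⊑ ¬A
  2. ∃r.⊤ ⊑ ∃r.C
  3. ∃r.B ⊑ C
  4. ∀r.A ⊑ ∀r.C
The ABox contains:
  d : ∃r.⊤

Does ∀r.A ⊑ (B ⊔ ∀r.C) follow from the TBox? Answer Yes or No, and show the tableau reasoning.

Yes

1. ∀r.A ⊑ (B ⊔ ∀r.C)  ⇔  (∀r.A ⊓ (¬B ⊓ ∃r.¬C)) unsat w.r.t. T
   all branches close; clash {C, ¬C} at an ∃-successor
2. Hence ∀r.A ⊑ (B ⊔ ∀r.C): entailed.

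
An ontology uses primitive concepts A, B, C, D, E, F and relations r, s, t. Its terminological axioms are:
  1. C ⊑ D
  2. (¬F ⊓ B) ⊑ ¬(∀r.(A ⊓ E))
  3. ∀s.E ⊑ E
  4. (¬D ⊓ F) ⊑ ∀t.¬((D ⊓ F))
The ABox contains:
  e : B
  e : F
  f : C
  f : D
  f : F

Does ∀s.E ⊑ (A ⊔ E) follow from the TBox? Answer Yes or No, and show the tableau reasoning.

1. ∀s.E ⊑ (A ⊔ E)  ⇔  (∀s.E ⊓ (¬A ⊓ ¬E)) unsat w.r.t. T
   all branches close; clash {E, ¬E} at x₀
2. Hence ∀s.E ⊑ (A ⊔ E): entailed.

Yes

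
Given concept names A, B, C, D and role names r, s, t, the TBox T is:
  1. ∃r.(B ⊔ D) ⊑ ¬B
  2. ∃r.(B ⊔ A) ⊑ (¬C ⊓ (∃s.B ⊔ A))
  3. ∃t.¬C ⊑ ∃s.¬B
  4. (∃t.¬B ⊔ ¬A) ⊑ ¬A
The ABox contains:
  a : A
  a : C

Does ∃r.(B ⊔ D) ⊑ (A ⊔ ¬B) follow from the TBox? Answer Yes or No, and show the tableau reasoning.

1. ∃r.(B ⊔ D) ⊑ (A ⊔ ¬B)  ⇔  (∃r.(B ⊔ D) ⊓ (¬A ⊓ B)) unsat w.r.t. T
   all branches close; clash {A, ¬A} at x₀
2. Hence ∃r.(B ⊔ D) ⊑ (A ⊔ ¬B): entailed.

Yes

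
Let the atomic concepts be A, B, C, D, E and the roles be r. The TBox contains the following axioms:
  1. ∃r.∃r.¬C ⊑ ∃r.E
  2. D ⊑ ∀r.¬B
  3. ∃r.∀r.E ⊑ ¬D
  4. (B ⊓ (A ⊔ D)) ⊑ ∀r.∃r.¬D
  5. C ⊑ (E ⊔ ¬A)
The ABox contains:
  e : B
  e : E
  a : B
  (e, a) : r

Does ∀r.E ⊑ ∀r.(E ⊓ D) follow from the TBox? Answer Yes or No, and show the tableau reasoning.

No

1. ∀r.E ⊑ ∀r.(E ⊓ D)  ⇔  (∀r.E ⊓ ∃r.(¬E ⊔ ¬D)) unsat w.r.t. T
   open: L(x₀) ⊇ {¬B, ¬C, ¬D, ∀r.E, ∀r.∀r.C, …} (+ ∃-successors)
2. Hence ∀r.E ⊑ ∀r.(E ⊓ D): not entailed.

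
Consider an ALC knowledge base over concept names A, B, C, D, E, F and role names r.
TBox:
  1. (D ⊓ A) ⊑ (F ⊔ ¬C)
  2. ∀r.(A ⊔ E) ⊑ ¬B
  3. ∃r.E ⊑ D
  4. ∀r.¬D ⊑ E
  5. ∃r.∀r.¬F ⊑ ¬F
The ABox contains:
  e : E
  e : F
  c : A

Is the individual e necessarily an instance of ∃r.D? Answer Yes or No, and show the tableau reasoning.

No

1. e : ∃r.D?  L(e) = {E, F} ∪ {∀r.¬D}
   open: L(e) ⊇ {E, F, ¬D, ∀r.¬D, ∀r.¬E, …} (+ ∃-successors) — e ∉ ∃r.D possible
2. Hence e : ∃r.D: not entailed.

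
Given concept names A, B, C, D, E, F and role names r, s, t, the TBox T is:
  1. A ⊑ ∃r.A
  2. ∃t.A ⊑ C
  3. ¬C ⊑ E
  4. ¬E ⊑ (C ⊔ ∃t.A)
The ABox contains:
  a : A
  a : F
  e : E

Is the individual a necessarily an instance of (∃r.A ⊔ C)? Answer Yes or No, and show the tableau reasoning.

Yes

1. a : (∃r.A ⊔ C)?  L(a) = {A, F} ∪ {(∀r.¬A ⊓ ¬C)}
   clash {C, ¬C} at a — a ∈ (∃r.A ⊔ C)
2. Hence a : (∃r.A ⊔ C): entailed.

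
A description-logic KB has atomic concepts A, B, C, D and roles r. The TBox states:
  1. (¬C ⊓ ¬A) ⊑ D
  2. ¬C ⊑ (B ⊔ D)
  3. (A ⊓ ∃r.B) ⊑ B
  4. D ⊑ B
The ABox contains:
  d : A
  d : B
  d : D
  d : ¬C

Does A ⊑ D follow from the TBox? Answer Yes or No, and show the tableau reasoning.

No

1. A ⊑ D  ⇔  (A ⊓ ¬D) unsat w.r.t. T
   open: L(x₀) ⊇ {A, C, ¬D, ∀r.¬B}
2. Hence A ⊑ D: not entailed.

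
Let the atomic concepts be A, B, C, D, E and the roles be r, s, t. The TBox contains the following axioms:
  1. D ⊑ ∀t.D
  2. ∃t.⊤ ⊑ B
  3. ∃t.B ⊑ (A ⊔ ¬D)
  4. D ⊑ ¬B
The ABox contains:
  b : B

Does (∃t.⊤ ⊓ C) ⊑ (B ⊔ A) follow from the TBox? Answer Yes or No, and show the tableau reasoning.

1. (∃t.⊤ ⊓ C) ⊑ (B ⊔ A)  ⇔  ((∃t.⊤ ⊓ C) ⊓ (¬B ⊓ ¬A)) unsat w.r.t. T
   all branches close; clash {B, ¬B} at x₀
2. Hence (∃t.⊤ ⊓ C) ⊑ (B ⊔ A): entailed.

Yes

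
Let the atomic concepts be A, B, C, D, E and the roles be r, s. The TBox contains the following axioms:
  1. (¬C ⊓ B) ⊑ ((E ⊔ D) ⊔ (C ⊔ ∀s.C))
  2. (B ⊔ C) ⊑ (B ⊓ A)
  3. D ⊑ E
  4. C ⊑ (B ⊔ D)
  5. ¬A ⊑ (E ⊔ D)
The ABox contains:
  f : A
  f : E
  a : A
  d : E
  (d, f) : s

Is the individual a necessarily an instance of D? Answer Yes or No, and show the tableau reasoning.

1. a : D?  L(a) = {A} ∪ {¬D}
   open: L(a) ⊇ {A, ¬B, ¬C, ¬D} — a ∉ D possible
2. Hence a : D: not entailed.

No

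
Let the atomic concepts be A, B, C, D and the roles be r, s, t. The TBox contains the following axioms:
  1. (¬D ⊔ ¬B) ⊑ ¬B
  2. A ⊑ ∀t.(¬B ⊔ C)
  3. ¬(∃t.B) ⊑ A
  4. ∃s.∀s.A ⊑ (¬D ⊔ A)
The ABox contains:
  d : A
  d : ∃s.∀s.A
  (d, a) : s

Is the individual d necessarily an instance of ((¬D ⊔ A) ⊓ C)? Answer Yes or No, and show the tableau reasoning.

1. d : ((¬D ⊔ A) ⊓ C)?  L(d) = {A, ∃s.∀s.A} ∪ {((D ⊓ ¬A) ⊔ ¬C)}
   apply at d: A⊑∀t.(¬B ⊔ C); ∃s.∀s.A⊑(¬D ⊔ A)
   open: L(d) ⊇ {A, B, D, ¬C, ∀t.(¬B ⊔ C), …} (+ ∃-successors) — d ∉ ((¬D ⊔ A) ⊓ C) possible
2. Hence d : ((¬D ⊔ A) ⊓ C): not entailed.

No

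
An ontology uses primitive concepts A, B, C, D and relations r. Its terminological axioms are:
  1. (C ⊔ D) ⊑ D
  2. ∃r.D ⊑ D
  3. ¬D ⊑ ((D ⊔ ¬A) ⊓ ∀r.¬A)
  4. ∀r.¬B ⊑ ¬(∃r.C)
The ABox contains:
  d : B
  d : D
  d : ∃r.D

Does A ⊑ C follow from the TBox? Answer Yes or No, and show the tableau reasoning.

No

1. A ⊑ C  ⇔  (A ⊓ ¬C) unsat w.r.t. T
   open: L(x₀) ⊇ {A, D, ¬C, ∃r.B} (+ ∃-successors)
2. Hence A ⊑ C: not entailed.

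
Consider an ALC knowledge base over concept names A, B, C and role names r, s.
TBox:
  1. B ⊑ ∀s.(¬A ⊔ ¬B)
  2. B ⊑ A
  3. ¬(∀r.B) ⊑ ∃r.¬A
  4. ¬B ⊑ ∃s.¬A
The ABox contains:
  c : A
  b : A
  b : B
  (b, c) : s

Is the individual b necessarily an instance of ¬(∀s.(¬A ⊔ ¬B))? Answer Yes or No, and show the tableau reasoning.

1. b : ¬(∀s.(¬A ⊔ ¬B))?  L(b) = {A, B} ∪ {∀s.(¬A ⊔ ¬B)}
   open: L(b) ⊇ {A, B, ∀r.B, ∀s.(¬A ⊔ ¬B)} — b ∉ ¬(∀s.(¬A ⊔ ¬B)) possible
2. Hence b : ¬(∀s.(¬A ⊔ ¬B)): not entailed.

No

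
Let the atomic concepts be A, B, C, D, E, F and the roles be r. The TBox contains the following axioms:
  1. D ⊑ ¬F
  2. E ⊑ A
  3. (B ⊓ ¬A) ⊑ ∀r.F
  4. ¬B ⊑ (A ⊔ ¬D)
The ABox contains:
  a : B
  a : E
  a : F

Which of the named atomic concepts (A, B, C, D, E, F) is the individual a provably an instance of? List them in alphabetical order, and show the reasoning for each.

{A, B, E, F}

1. a : A?  L(a) = {B, E, F} ∪ {¬A}
   clash {F, ¬F} at a — a ∈ A
2. a : B?  L(a) = {B, E, F} ∪ {¬B}
   clash {B, ¬B} at a — a ∈ B
3. a : C?  L(a) = {B, E, F} ∪ {¬C}
   apply at a: E⊑A
   open: L(a) ⊇ {A, B, E, F, ¬C, …} — a ∉ C possible
4. a : D?  L(a) = {B, E, F} ∪ {¬D}
   apply at a: E⊑A
   open: L(a) ⊇ {A, B, E, F, ¬D} — a ∉ D possible
5. a : E?  L(a) = {B, E, F} ∪ {¬E}
   clash {E, ¬E} at a — a ∈ E
6. a : F?  L(a) = {B, E, F} ∪ {¬F}
   clash {F, ¬F} at a — a ∈ F
7. Entailed for a: {A, B, E, F}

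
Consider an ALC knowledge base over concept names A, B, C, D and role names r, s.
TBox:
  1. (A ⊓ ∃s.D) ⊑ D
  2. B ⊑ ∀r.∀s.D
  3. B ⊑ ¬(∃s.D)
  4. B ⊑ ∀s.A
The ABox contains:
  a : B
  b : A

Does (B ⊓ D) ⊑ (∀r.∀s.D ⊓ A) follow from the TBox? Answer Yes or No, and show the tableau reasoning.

No

1. (B ⊓ D) ⊑ (∀r.∀s.D ⊓ A)  ⇔  ((B ⊓ D) ⊓ (∃r.∃s.¬D ⊔ ¬A)) unsat w.r.t. T
   apply at x₀: B⊑∀r.∀s.D; B⊑¬(∃s.D); B⊑∀s.A
   open: L(x₀) ⊇ {B, D, ¬A, ∀r.∀s.D, ∀s.A, …}
2. Hence (B ⊓ D) ⊑ (∀r.∀s.D ⊓ A): not entailed.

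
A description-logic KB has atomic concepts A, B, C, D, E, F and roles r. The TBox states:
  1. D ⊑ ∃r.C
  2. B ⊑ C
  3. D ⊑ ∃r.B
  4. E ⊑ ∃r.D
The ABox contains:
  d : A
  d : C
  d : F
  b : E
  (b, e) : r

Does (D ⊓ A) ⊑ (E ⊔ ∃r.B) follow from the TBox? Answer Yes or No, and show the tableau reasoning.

1. (D ⊓ A) ⊑ (E ⊔ ∃r.B)  ⇔  ((D ⊓ A) ⊓ (¬E ⊓ ∀r.¬B)) unsat w.r.t. T
   all branches close; clash {B, ¬B} at an ∃-successor
2. Hence (D ⊓ A) ⊑ (E ⊔ ∃r.B): entailed.

Yes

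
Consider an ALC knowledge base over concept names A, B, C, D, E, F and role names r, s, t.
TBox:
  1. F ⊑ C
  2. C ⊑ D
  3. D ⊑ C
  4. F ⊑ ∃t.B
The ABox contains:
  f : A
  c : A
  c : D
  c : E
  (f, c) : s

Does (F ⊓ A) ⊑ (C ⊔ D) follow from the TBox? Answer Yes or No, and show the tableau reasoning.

Yes

1. (F ⊓ A) ⊑ (C ⊔ D)  ⇔  ((F ⊓ A) ⊓ (¬C ⊓ ¬D)) unsat w.r.t. T
   all branches close; clash {C, ¬C} at x₀
2. Hence (F ⊓ A) ⊑ (C ⊔ D): entailed.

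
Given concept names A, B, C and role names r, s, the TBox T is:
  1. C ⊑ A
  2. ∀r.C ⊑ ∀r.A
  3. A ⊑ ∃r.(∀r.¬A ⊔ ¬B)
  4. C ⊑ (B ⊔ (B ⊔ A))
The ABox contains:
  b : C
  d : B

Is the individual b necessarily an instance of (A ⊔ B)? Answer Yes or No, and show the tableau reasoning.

1. b : (A ⊔ B)?  L(b) = {C} ∪ {(¬A ⊓ ¬B)}
   clash {A, ¬A} at b — b ∈ (A ⊔ B)
2. Hence b : (A ⊔ B): entailed.

Yes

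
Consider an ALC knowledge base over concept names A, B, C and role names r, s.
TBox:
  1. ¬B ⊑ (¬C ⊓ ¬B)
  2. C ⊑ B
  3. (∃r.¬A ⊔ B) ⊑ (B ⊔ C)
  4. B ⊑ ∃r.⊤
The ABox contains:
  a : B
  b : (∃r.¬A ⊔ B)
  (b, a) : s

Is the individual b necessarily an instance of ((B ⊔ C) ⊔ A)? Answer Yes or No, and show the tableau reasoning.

Yes

1. b : ((B ⊔ C) ⊔ A)?  L(b) = {(∃r.¬A ⊔ B)} ∪ {((¬B ⊓ ¬C) ⊓ ¬A)}
   clash {C, ¬C} at b — b ∈ ((B ⊔ C) ⊔ A)
2. Hence b : ((B ⊔ C) ⊔ A): entailed.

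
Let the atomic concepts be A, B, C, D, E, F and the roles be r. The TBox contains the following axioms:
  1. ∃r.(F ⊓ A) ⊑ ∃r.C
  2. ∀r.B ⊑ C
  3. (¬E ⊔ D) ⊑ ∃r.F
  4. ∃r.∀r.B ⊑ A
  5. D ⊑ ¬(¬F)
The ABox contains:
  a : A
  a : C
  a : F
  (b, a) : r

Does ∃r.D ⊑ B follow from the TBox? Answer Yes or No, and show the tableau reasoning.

No

1. ∃r.D ⊑ B  ⇔  (∃r.D ⊓ ¬B) unsat w.r.t. T
   open: L(x₀) ⊇ {E, ¬B, ¬D, ∀r.(¬F ⊔ ¬A), ∀r.∃r.¬B, …} (+ ∃-successors)
2. Hence ∃r.D ⊑ B: not entailed.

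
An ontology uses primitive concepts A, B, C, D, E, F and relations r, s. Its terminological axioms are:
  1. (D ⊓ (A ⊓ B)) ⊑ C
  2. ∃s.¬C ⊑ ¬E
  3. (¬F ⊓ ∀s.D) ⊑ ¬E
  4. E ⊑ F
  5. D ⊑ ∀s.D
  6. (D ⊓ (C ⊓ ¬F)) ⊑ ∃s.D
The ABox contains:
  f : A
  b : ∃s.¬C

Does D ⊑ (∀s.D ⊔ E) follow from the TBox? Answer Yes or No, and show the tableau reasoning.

Yes

1. D ⊑ (∀s.D ⊔ E)  ⇔  (D ⊓ (∃s.¬D ⊓ ¬E)) unsat w.r.t. T
   all branches close; clash {D, ¬D} at an ∃-successor
2. Hence D ⊑ (∀s.D ⊔ E): entailed.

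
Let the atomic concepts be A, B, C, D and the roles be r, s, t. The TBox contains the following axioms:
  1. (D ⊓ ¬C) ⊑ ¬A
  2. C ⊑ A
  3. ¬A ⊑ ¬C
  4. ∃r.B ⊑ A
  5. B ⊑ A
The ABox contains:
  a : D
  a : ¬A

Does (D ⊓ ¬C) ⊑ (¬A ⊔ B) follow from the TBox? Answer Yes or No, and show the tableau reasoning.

Yes

1. (D ⊓ ¬C) ⊑ (¬A ⊔ B)  ⇔  ((D ⊓ ¬C) ⊓ (A ⊓ ¬B)) unsat w.r.t. T
   all branches close; clash {A, ¬A} at x₀
2. Hence (D ⊓ ¬C) ⊑ (¬A ⊔ B): entailed.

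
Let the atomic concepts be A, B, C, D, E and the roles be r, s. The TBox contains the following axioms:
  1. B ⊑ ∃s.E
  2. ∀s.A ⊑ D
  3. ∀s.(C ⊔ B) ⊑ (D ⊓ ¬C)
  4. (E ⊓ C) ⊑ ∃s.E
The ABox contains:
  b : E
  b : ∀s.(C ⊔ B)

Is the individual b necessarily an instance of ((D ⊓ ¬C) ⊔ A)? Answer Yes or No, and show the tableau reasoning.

1. b : ((D ⊓ ¬C) ⊔ A)?  L(b) = {E, ∀s.(C ⊔ B)} ∪ {((¬D ⊔ C) ⊓ ¬A)}
   clash {C, ¬C} at b — b ∈ ((D ⊓ ¬C) ⊔ A)
2. Hence b : ((D ⊓ ¬C) ⊔ A): entailed.

Yes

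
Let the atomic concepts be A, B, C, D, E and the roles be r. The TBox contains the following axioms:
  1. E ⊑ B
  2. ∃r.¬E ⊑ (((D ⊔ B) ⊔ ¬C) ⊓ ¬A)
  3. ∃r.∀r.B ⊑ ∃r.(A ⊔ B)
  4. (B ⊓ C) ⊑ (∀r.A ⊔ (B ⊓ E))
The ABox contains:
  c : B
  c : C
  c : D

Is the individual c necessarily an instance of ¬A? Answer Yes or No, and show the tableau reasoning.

No

1. c : ¬A?  L(c) = {B, C, D} ∪ {A}
   open: L(c) ⊇ {A, B, C, D, ∀r.A, …} — c ∉ ¬A possible
2. Hence c : ¬A: not entailed.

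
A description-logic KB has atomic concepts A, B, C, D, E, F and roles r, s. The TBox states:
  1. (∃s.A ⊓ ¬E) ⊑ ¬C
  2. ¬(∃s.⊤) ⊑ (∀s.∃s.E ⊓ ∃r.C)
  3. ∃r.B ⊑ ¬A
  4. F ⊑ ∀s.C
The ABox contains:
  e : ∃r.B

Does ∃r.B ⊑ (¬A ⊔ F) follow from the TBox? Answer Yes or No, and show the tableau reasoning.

1. ∃r.B ⊑ (¬A ⊔ F)  ⇔  (∃r.B ⊓ (A ⊓ ¬F)) unsat w.r.t. T
   all branches close; clash {A, ¬A} at x₀
2. Hence ∃r.B ⊑ (¬A ⊔ F): entailed.

Yes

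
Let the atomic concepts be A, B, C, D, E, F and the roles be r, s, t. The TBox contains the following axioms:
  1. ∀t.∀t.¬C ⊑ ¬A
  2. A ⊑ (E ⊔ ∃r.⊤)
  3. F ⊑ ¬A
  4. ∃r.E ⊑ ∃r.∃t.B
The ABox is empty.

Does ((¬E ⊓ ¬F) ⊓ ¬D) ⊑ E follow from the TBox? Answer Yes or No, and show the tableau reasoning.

1. ((¬E ⊓ ¬F) ⊓ ¬D) ⊑ E  ⇔  (((¬E ⊓ ¬F) ⊓ ¬D) ⊓ ¬E) unsat w.r.t. T
   open: L(x₀) ⊇ {¬A, ¬D, ¬E, ¬F, ∀r.¬E}
2. Hence ((¬E ⊓ ¬F) ⊓ ¬D) ⊑ E: not entailed.

No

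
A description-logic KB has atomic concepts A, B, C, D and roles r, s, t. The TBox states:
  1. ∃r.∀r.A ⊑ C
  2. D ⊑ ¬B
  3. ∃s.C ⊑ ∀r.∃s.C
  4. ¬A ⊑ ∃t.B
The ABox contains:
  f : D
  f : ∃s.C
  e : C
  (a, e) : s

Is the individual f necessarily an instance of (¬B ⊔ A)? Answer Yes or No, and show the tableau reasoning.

1. f : (¬B ⊔ A)?  L(f) = {D, ∃s.C} ∪ {(B ⊓ ¬A)}
   clash {B, ¬B} at f — f ∈ (¬B ⊔ A)
2. Hence f : (¬B ⊔ A): entailed.

Yes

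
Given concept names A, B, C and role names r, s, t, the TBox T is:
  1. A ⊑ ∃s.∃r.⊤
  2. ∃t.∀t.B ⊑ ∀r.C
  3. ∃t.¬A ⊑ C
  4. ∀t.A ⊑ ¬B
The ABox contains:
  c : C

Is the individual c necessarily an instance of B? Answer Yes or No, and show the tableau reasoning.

1. c : B?  L(c) = {C} ∪ {¬B}
   open: L(c) ⊇ {C, ¬A, ¬B, ∀t.∃t.¬B} — c ∉ B possible
2. Hence c : B: not entailed.

No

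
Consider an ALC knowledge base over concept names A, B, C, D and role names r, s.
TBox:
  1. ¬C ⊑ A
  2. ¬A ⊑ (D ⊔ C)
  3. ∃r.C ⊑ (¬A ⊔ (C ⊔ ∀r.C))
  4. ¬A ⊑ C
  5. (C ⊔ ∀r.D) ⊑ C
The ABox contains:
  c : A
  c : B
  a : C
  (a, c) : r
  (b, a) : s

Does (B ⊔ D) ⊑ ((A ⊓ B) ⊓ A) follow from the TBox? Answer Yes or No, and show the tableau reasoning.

1. (B ⊔ D) ⊑ ((A ⊓ B) ⊓ A)  ⇔  ((B ⊔ D) ⊓ ((¬A ⊔ ¬B) ⊔ ¬A)) unsat w.r.t. T
   open: L(x₀) ⊇ {A, D, ¬B, ¬C, ∀r.¬C, …} (+ ∃-successors)
2. Hence (B ⊔ D) ⊑ ((A ⊓ B) ⊓ A): not entailed.

No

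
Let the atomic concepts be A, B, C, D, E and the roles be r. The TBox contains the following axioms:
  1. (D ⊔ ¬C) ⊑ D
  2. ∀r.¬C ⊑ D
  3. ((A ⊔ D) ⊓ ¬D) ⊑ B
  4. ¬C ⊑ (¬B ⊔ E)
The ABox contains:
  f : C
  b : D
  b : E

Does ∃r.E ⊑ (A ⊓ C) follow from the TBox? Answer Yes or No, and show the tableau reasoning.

1. ∃r.E ⊑ (A ⊓ C)  ⇔  (∃r.E ⊓ (¬A ⊔ ¬C)) unsat w.r.t. T
   open: L(x₀) ⊇ {C, ¬A, ¬D, ∃r.C, ∃r.E} (+ ∃-successors)
2. Hence ∃r.E ⊑ (A ⊓ C): not entailed.

No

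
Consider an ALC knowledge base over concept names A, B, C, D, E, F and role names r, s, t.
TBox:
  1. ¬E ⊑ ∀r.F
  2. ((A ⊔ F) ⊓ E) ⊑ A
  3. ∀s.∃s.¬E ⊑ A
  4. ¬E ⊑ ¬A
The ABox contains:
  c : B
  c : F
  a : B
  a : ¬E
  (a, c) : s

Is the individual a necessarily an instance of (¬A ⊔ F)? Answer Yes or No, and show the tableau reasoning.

1. a : (¬A ⊔ F)?  L(a) = {B, ¬E} ∪ {(A ⊓ ¬F)}
   clash {A, ¬A} at a — a ∈ (¬A ⊔ F)
2. Hence a : (¬A ⊔ F): entailed.

Yes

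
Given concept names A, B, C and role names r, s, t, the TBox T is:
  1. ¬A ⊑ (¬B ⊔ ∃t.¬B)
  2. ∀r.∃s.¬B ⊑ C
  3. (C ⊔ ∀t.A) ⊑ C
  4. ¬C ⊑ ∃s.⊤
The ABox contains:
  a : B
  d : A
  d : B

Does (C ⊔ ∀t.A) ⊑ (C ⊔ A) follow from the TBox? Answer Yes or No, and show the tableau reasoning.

Yes

1. (C ⊔ ∀t.A) ⊑ (C ⊔ A)  ⇔  ((C ⊔ ∀t.A) ⊓ (¬C ⊓ ¬A)) unsat w.r.t. T
   all branches close; clash {C, ¬C} at x₀
2. Hence (C ⊔ ∀t.A) ⊑ (C ⊔ A): entailed.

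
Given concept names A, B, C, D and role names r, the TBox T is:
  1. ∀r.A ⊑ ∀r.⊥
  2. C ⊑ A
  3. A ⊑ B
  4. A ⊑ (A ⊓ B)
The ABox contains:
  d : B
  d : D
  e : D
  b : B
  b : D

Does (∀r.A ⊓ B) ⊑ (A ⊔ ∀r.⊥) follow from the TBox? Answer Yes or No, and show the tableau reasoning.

Yes

1. (∀r.A ⊓ B) ⊑ (A ⊔ ∀r.⊥)  ⇔  ((∀r.A ⊓ B) ⊓ (¬A ⊓ ∃r.⊤)) unsat w.r.t. T
   all branches close; clash {A, ¬A} at x₀
2. Hence (∀r.A ⊓ B) ⊑ (A ⊔ ∀r.⊥): entailed.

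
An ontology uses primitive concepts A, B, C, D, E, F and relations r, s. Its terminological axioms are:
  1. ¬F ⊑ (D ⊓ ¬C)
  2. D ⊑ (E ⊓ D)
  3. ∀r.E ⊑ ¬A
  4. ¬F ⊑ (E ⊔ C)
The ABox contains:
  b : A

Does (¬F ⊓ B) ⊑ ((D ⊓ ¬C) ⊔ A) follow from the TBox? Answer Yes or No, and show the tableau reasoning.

Yes

1. (¬F ⊓ B) ⊑ ((D ⊓ ¬C) ⊔ A)  ⇔  ((¬F ⊓ B) ⊓ ((¬D ⊔ C) ⊓ ¬A)) unsat w.r.t. T
   all branches close; clash {C, ¬C} at x₀
2. Hence (¬F ⊓ B) ⊑ ((D ⊓ ¬C) ⊔ A): entailed.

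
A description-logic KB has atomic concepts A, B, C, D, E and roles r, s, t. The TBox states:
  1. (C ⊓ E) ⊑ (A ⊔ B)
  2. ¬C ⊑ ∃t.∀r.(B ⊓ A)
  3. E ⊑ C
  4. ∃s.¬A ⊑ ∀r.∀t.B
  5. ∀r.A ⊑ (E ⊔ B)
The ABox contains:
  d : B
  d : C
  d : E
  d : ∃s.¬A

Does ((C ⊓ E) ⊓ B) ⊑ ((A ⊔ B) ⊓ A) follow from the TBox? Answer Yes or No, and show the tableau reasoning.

1. ((C ⊓ E) ⊓ B) ⊑ ((A ⊔ B) ⊓ A)  ⇔  (((C ⊓ E) ⊓ B) ⊓ ((¬A ⊓ ¬B) ⊔ ¬A)) unsat w.r.t. T
   apply at x₀: (C ⊓ E)⊑(A ⊔ B)
   open: L(x₀) ⊇ {B, C, E, ¬A, ∀s.A, …} (+ ∃-successors)
2. Hence ((C ⊓ E) ⊓ B) ⊑ ((A ⊔ B) ⊓ A): not entailed.

No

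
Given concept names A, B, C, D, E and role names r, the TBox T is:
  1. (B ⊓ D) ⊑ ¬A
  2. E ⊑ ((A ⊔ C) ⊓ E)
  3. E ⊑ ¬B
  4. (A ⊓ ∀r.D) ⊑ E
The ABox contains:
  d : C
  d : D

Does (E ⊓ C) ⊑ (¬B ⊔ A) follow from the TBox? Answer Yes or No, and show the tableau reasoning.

1. (E ⊓ C) ⊑ (¬B ⊔ A)  ⇔  ((E ⊓ C) ⊓ (B ⊓ ¬A)) unsat w.r.t. T
   all branches close; clash {B, ¬B} at x₀
2. Hence (E ⊓ C) ⊑ (¬B ⊔ A): entailed.

Yes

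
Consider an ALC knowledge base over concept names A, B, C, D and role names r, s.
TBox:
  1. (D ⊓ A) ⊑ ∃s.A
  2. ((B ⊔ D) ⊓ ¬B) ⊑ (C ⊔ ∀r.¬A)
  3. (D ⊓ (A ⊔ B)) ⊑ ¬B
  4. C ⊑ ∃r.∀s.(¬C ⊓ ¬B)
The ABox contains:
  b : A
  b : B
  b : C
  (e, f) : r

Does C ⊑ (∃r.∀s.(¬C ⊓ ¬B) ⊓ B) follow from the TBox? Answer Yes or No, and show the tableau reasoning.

No

1. C ⊑ (∃r.∀s.(¬C ⊓ ¬B) ⊓ B)  ⇔  (C ⊓ (∀r.∃s.(C ⊔ B) ⊔ ¬B)) unsat w.r.t. T
   apply at x₀: C⊑∃r.∀s.(¬C ⊓ ¬B)
   open: L(x₀) ⊇ {C, ¬B, ¬D, ∃r.∀s.(¬C ⊓ ¬B)} (+ ∃-successors)
2. Hence C ⊑ (∃r.∀s.(¬C ⊓ ¬B) ⊓ B): not entailed.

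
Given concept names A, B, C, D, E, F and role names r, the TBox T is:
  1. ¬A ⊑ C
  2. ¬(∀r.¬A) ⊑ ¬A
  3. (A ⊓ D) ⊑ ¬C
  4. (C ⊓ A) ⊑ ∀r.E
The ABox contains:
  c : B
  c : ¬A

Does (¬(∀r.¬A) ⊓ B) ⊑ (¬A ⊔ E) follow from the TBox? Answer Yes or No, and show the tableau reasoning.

1. (¬(∀r.¬A) ⊓ B) ⊑ (¬A ⊔ E)  ⇔  ((∃r.A ⊓ B) ⊓ (A ⊓ ¬E)) unsat w.r.t. T
   all branches close; clash {A, ¬A} at x₀
2. Hence (¬(∀r.¬A) ⊓ B) ⊑ (¬A ⊔ E): entailed.

Yes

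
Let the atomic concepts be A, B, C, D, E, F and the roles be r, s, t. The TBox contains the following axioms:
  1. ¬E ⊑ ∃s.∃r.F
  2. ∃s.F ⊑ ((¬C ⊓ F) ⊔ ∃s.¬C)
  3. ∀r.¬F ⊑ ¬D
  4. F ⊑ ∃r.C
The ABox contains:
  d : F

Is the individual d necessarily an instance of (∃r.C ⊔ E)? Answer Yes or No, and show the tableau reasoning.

Yes

1. d : (∃r.C ⊔ E)?  L(d) = {F} ∪ {(∀r.¬C ⊓ ¬E)}
   clash {C, ¬C} at an ∃-successor — d ∈ (∃r.C ⊔ E)
2. Hence d : (∃r.C ⊔ E): entailed.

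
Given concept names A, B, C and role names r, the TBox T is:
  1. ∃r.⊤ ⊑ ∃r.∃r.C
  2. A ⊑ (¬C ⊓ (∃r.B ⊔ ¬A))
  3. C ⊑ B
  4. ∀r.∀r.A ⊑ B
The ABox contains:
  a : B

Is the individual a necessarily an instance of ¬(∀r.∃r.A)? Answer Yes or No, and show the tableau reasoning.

No

1. a : ¬(∀r.∃r.A)?  L(a) = {B} ∪ {∀r.∃r.A}
   open: L(a) ⊇ {B, ¬A, ∀r.∃r.A, ∀r.⊥} — a ∉ ¬(∀r.∃r.A) possible
2. Hence a : ¬(∀r.∃r.A): not entailed.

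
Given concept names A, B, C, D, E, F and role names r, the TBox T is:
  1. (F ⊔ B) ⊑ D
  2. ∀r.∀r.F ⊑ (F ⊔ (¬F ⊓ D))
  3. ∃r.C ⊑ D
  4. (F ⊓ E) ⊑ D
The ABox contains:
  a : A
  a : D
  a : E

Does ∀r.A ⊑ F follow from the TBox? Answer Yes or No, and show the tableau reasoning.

No

1. ∀r.A ⊑ F  ⇔  (∀r.A ⊓ ¬F) unsat w.r.t. T
   open: L(x₀) ⊇ {¬B, ¬F, ∀r.A, ∀r.¬C, ∃r.∃r.¬F} (+ ∃-successors)
2. Hence ∀r.A ⊑ F: not entailed.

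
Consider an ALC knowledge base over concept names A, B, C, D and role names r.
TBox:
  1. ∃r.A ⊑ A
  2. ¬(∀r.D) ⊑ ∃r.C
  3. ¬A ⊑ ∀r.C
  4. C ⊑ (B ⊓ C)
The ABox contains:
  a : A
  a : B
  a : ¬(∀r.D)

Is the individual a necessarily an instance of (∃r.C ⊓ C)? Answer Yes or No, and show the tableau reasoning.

No

1. a : (∃r.C ⊓ C)?  L(a) = {A, B, ¬(∀r.D)} ∪ {(∀r.¬C ⊔ ¬C)}
   apply at a: ¬(∀r.D)⊑∃r.C
   open: L(a) ⊇ {A, B, ¬C, ∃r.C, ∃r.¬D} (+ ∃-successors) — a ∉ (∃r.C ⊓ C) possible
2. Hence a : (∃r.C ⊓ C): not entailed.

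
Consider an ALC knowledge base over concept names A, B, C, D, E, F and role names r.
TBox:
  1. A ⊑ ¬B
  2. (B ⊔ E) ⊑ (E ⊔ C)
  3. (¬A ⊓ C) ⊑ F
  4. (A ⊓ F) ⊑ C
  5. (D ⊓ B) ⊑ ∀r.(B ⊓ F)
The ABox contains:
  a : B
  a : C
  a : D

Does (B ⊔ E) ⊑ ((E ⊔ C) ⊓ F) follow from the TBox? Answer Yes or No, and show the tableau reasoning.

1. (B ⊔ E) ⊑ ((E ⊔ C) ⊓ F)  ⇔  ((B ⊔ E) ⊓ ((¬E ⊓ ¬C) ⊔ ¬F)) unsat w.r.t. T
   apply at x₀: (B ⊔ E)⊑(E ⊔ C)
   open: L(x₀) ⊇ {B, E, ¬A, ¬C, ¬D, …}
2. Hence (B ⊔ E) ⊑ ((E ⊔ C) ⊓ F): not entailed.

No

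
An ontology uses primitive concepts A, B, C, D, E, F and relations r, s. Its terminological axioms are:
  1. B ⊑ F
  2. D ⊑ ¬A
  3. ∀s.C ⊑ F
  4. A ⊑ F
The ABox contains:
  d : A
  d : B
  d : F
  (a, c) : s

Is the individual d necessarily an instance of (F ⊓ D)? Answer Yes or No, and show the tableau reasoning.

No

1. d : (F ⊓ D)?  L(d) = {A, B, F} ∪ {(¬F ⊔ ¬D)}
   open: L(d) ⊇ {A, B, F, ¬D} — d ∉ (F ⊓ D) possible
2. Hence d : (F ⊓ D): not entailed.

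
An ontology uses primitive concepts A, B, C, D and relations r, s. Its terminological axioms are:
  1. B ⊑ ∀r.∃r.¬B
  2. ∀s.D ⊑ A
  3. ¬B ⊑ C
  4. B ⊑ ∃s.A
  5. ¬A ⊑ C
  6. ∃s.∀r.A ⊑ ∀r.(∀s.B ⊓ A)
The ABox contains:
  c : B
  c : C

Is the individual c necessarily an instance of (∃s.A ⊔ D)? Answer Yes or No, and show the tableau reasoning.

Yes

1. c : (∃s.A ⊔ D)?  L(c) = {B, C} ∪ {(∀s.¬A ⊓ ¬D)}
   clash {A, ¬A} at an ∃-successor — c ∈ (∃s.A ⊔ D)
2. Hence c : (∃s.A ⊔ D): entailed.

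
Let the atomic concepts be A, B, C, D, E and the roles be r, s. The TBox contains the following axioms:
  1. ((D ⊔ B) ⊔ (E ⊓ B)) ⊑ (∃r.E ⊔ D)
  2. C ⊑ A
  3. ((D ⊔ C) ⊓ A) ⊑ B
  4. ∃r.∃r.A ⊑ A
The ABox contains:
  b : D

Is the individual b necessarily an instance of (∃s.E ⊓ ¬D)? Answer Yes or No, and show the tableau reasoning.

No

1. b : (∃s.E ⊓ ¬D)?  L(b) = {D} ∪ {(∀s.¬E ⊔ D)}
   open: L(b) ⊇ {D, ¬A, ¬C, ∀r.∀r.¬A} — b ∉ (∃s.E ⊓ ¬D) possible
2. Hence b : (∃s.E ⊓ ¬D): not entailed.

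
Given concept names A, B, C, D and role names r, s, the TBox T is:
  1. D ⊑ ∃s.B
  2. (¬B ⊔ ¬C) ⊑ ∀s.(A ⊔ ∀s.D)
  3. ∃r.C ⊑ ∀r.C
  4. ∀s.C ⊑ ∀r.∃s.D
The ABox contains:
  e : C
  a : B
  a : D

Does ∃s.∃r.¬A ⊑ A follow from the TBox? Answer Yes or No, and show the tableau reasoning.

No

1. ∃s.∃r.¬A ⊑ A  ⇔  (∃s.∃r.¬A ⊓ ¬A) unsat w.r.t. T
   open: L(x₀) ⊇ {B, C, ¬A, ¬D, ∀r.¬C, …} (+ ∃-successors)
2. Hence ∃s.∃r.¬A ⊑ A: not entailed.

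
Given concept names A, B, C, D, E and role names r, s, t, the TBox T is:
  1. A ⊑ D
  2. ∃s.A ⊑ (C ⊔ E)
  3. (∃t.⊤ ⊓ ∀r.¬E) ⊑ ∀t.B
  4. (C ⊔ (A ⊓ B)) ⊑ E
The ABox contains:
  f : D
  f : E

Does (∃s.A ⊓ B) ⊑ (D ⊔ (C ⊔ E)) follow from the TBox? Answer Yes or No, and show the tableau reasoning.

Yes

1. (∃s.A ⊓ B) ⊑ (D ⊔ (C ⊔ E))  ⇔  ((∃s.A ⊓ B) ⊓ (¬D ⊓ (¬C ⊓ ¬E))) unsat w.r.t. T
   all branches close; clash {D, ¬D} at x₀
2. Hence (∃s.A ⊓ B) ⊑ (D ⊔ (C ⊔ E)): entailed.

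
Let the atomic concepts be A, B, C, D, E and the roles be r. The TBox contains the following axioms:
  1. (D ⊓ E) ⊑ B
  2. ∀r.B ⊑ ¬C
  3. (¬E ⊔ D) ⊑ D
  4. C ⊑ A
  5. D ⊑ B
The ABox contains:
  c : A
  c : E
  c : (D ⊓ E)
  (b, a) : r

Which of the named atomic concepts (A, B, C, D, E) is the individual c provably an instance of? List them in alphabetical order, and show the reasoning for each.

{A, B, D, E}

1. c : A?  L(c) = {A, E, (D ⊓ E)} ∪ {¬A}
   clash {A, ¬A} at c — c ∈ A
2. c : B?  L(c) = {A, E, (D ⊓ E)} ∪ {¬B}
   clash {B, ¬B} at c — c ∈ B
3. c : C?  L(c) = {A, E, (D ⊓ E)} ∪ {¬C}
   apply at c: (D ⊓ E)⊑B; D⊑B
   open: L(c) ⊇ {A, B, D, E, ¬C} — c ∉ C possible
4. c : D?  L(c) = {A, E, (D ⊓ E)} ∪ {¬D}
   clash {D, ¬D} at c — c ∈ D
5. c : E?  L(c) = {A, E, (D ⊓ E)} ∪ {¬E}
   clash {E, ¬E} at c — c ∈ E
6. Entailed for c: {A, B, D, E}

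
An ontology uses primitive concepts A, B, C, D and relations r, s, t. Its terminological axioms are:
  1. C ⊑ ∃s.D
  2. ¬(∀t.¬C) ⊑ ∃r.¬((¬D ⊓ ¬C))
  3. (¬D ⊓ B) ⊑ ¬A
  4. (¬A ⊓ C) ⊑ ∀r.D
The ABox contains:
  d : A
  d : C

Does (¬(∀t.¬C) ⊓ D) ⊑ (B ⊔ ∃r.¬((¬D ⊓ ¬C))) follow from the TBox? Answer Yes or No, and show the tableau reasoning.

1. (¬(∀t.¬C) ⊓ D) ⊑ (B ⊔ ∃r.¬((¬D ⊓ ¬C)))  ⇔  ((∃t.C ⊓ D) ⊓ (¬B ⊓ ∀r.(¬D ⊓ ¬C))) unsat w.r.t. T
   all branches close; clash {D, ¬D} at an ∃-successor
2. Hence (¬(∀t.¬C) ⊓ D) ⊑ (B ⊔ ∃r.¬((¬D ⊓ ¬C))): entailed.

Yes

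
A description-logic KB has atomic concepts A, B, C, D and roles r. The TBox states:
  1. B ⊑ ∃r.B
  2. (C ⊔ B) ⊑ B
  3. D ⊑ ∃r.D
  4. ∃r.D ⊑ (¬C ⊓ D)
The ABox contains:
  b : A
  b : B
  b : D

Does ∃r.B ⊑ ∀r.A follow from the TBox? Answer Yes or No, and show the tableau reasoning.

1. ∃r.B ⊑ ∀r.A  ⇔  (∃r.B ⊓ ∃r.¬A) unsat w.r.t. T
   open: L(x₀) ⊇ {¬B, ¬C, ¬D, ∀r.¬D, ∃r.B, …} (+ ∃-successors)
2. Hence ∃r.B ⊑ ∀r.A: not entailed.

No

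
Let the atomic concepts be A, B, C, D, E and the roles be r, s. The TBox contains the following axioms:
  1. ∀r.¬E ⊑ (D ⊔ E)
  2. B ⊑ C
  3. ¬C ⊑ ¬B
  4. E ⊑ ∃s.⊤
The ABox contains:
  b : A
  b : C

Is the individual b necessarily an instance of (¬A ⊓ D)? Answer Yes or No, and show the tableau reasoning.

1. b : (¬A ⊓ D)?  L(b) = {A, C} ∪ {(A ⊔ ¬D)}
   open: L(b) ⊇ {A, C, ¬E, ∃r.E} (+ ∃-successors) — b ∉ (¬A ⊓ D) possible
2. Hence b : (¬A ⊓ D): not entailed.

No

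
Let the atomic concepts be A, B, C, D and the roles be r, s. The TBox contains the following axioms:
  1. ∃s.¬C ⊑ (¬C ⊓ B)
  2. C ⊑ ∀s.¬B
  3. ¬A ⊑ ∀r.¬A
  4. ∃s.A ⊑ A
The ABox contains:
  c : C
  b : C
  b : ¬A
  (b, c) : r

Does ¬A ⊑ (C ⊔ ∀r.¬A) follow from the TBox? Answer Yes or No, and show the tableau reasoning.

1. ¬A ⊑ (C ⊔ ∀r.¬A)  ⇔  (¬A ⊓ (¬C ⊓ ∃r.A)) unsat w.r.t. T
   all branches close; clash {A, ¬A} at x₀
2. Hence ¬A ⊑ (C ⊔ ∀r.¬A): entailed.

Yes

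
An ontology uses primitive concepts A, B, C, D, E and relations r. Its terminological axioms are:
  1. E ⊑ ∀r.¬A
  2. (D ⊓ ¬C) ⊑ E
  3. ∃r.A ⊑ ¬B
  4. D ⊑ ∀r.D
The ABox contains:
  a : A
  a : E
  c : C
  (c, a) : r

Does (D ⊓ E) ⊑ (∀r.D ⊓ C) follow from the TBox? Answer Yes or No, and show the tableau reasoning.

1. (D ⊓ E) ⊑ (∀r.D ⊓ C)  ⇔  ((D ⊓ E) ⊓ (∃r.¬D ⊔ ¬C)) unsat w.r.t. T
   apply at x₀: E⊑∀r.¬A; D⊑∀r.D
   open: L(x₀) ⊇ {D, E, ¬C, ∀r.D, ∀r.¬A}
2. Hence (D ⊓ E) ⊑ (∀r.D ⊓ C): not entailed.

No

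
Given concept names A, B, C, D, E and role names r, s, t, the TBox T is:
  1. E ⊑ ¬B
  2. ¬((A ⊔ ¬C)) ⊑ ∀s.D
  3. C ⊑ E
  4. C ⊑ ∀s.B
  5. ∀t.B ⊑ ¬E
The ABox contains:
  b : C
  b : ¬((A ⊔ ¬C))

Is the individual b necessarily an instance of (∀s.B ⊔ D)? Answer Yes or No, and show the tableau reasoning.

Yes

1. b : (∀s.B ⊔ D)?  L(b) = {C, ¬((A ⊔ ¬C))} ∪ {(∃s.¬B ⊓ ¬D)}
   clash {E, ¬E} at b — b ∈ (∀s.B ⊔ D)
2. Hence b : (∀s.B ⊔ D): entailed.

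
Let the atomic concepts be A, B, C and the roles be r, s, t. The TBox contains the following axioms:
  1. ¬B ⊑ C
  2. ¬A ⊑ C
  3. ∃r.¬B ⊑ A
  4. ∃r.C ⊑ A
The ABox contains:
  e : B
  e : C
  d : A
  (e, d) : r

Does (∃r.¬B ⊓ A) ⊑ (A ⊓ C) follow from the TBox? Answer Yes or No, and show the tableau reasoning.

No

1. (∃r.¬B ⊓ A) ⊑ (A ⊓ C)  ⇔  ((∃r.¬B ⊓ A) ⊓ (¬A ⊔ ¬C)) unsat w.r.t. T
   open: L(x₀) ⊇ {A, B, ¬C, ∃r.¬B} (+ ∃-successors)
2. Hence (∃r.¬B ⊓ A) ⊑ (A ⊓ C): not entailed.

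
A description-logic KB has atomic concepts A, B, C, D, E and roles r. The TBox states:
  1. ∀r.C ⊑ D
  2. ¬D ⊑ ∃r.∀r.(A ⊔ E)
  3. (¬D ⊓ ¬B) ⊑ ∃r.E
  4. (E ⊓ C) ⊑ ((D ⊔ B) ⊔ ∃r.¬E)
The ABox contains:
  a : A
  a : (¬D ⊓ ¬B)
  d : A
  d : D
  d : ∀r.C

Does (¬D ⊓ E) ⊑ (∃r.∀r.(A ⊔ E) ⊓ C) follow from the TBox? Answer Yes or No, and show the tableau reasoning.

1. (¬D ⊓ E) ⊑ (∃r.∀r.(A ⊔ E) ⊓ C)  ⇔  ((¬D ⊓ E) ⊓ (∀r.∃r.(¬A ⊓ ¬E) ⊔ ¬C)) unsat w.r.t. T
   apply at x₀: ¬D⊑∃r.∀r.(A ⊔ E)
   open: L(x₀) ⊇ {B, E, ¬C, ¬D, ∃r.¬C, …} (+ ∃-successors)
2. Hence (¬D ⊓ E) ⊑ (∃r.∀r.(A ⊔ E) ⊓ C): not entailed.

No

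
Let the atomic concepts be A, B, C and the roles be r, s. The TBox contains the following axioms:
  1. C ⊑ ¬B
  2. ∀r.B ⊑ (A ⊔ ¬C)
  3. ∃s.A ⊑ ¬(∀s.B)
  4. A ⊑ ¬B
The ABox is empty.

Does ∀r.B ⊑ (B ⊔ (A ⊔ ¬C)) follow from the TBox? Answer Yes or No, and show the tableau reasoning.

Yes

1. ∀r.B ⊑ (B ⊔ (A ⊔ ¬C))  ⇔  (∀r.B ⊓ (¬B ⊓ (¬A ⊓ C))) unsat w.r.t. T
   all branches close; clash {C, ¬C} at x₀
2. Hence ∀r.B ⊑ (B ⊔ (A ⊔ ¬C)): entailed.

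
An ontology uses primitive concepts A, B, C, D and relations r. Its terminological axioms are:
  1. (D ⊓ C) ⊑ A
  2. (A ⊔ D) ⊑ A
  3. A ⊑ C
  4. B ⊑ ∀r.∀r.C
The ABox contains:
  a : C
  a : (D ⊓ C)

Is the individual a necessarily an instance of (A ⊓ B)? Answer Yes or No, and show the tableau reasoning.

1. a : (A ⊓ B)?  L(a) = {C, (D ⊓ C)} ∪ {(¬A ⊔ ¬B)}
   apply at a: (D ⊓ C)⊑A
   open: L(a) ⊇ {A, C, D, ¬B} — a ∉ (A ⊓ B) possible
2. Hence a : (A ⊓ B): not entailed.

No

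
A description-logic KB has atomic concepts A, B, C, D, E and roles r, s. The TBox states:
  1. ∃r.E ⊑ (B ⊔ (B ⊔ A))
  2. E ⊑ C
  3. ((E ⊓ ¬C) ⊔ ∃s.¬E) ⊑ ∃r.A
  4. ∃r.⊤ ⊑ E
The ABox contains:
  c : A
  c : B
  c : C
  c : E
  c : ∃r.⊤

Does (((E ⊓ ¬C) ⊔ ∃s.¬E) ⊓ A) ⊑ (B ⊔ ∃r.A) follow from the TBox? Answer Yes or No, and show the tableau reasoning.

Yes

1. (((E ⊓ ¬C) ⊔ ∃s.¬E) ⊓ A) ⊑ (B ⊔ ∃r.A)  ⇔  ((((E ⊓ ¬C) ⊔ ∃s.¬E) ⊓ A) ⊓ (¬B ⊓ ∀r.¬A)) unsat w.r.t. T
   all branches close; clash {A, ¬A} at an ∃-successor
2. Hence (((E ⊓ ¬C) ⊔ ∃s.¬E) ⊓ A) ⊑ (B ⊔ ∃r.A): entailed.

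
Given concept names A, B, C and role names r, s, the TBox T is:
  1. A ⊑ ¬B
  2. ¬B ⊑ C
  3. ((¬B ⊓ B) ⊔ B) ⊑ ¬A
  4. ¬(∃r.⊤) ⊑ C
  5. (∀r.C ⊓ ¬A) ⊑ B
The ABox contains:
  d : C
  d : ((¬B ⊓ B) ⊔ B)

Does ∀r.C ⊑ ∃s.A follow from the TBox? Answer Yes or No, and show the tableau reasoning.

No

1. ∀r.C ⊑ ∃s.A  ⇔  (∀r.C ⊓ ∀s.¬A) unsat w.r.t. T
   open: L(x₀) ⊇ {B, ¬A, ∀r.C, ∀s.¬A, ∃r.⊤} (+ ∃-successors)
2. Hence ∀r.C ⊑ ∃s.A: not entailed.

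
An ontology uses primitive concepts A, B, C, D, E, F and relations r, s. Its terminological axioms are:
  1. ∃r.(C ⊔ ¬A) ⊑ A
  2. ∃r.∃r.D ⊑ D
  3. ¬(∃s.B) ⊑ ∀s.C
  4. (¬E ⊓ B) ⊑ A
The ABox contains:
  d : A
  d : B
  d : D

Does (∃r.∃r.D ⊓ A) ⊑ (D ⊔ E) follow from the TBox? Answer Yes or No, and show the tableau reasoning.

Yes

1. (∃r.∃r.D ⊓ A) ⊑ (D ⊔ E)  ⇔  ((∃r.∃r.D ⊓ A) ⊓ (¬D ⊓ ¬E)) unsat w.r.t. T
   all branches close; clash {D, ¬D} at x₀
2. Hence (∃r.∃r.D ⊓ A) ⊑ (D ⊔ E): entailed.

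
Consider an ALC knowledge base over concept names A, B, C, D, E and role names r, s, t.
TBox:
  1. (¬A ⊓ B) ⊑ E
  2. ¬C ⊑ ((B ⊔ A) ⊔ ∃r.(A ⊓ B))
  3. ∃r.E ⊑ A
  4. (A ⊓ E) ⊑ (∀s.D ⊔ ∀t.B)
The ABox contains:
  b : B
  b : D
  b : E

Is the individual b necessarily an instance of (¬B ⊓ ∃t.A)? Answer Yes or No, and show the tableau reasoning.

1. b : (¬B ⊓ ∃t.A)?  L(b) = {B, D, E} ∪ {(B ⊔ ∀t.¬A)}
   open: L(b) ⊇ {B, C, D, E, ¬A, …} — b ∉ (¬B ⊓ ∃t.A) possible
2. Hence b : (¬B ⊓ ∃t.A): not entailed.

No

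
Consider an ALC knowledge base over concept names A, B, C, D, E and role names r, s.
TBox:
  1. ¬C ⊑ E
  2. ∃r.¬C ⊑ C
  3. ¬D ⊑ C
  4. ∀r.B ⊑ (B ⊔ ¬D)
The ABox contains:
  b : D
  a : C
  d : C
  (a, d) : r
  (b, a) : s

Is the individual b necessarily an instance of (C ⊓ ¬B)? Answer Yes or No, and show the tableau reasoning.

1. b : (C ⊓ ¬B)?  L(b) = {D} ∪ {(¬C ⊔ B)}
   open: L(b) ⊇ {B, C, D, ∃r.¬B} (+ ∃-successors) — b ∉ (C ⊓ ¬B) possible
2. Hence b : (C ⊓ ¬B): not entailed.

No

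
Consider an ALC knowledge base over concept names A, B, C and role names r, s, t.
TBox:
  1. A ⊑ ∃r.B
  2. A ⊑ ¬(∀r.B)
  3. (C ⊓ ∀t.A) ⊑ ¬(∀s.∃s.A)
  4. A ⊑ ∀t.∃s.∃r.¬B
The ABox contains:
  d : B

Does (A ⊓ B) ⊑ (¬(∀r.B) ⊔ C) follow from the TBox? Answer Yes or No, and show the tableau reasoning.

1. (A ⊓ B) ⊑ (¬(∀r.B) ⊔ C)  ⇔  ((A ⊓ B) ⊓ (∀r.B ⊓ ¬C)) unsat w.r.t. T
   all branches close; clash {B, ¬B} at an ∃-successor
2. Hence (A ⊓ B) ⊑ (¬(∀r.B) ⊔ C): entailed.

Yes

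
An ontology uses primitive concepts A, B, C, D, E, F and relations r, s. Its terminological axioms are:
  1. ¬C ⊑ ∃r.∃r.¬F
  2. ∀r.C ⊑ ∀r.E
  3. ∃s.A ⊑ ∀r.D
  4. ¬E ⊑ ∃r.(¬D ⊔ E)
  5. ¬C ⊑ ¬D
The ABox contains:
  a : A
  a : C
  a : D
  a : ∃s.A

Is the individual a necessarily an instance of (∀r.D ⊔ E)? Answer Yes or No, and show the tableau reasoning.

Yes

1. a : (∀r.D ⊔ E)?  L(a) = {A, C, D, ∃s.A} ∪ {(∃r.¬D ⊓ ¬E)}
   clash {D, ¬D} at an ∃-successor — a ∈ (∀r.D ⊔ E)
2. Hence a : (∀r.D ⊔ E): entailed.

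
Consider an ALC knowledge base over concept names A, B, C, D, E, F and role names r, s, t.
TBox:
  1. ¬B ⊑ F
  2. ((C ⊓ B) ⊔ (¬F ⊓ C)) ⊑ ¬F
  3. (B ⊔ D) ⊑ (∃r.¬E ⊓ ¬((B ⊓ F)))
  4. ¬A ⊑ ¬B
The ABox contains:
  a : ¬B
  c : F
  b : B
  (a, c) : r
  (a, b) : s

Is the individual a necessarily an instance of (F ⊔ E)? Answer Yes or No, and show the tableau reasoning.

1. a : (F ⊔ E)?  L(a) = {¬B} ∪ {(¬F ⊓ ¬E)}
   clash {F, ¬F} at a — a ∈ (F ⊔ E)
2. Hence a : (F ⊔ E): entailed.

Yes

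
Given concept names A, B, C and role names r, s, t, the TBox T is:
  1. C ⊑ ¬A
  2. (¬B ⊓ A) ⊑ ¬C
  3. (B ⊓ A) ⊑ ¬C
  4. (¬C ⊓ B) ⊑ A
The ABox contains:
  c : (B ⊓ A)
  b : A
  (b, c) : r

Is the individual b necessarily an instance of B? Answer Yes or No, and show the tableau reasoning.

No

1. b : B?  L(b) = {A} ∪ {¬B}
   open: L(b) ⊇ {A, ¬B, ¬C} — b ∉ B possible
2. Hence b : B: not entailed.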